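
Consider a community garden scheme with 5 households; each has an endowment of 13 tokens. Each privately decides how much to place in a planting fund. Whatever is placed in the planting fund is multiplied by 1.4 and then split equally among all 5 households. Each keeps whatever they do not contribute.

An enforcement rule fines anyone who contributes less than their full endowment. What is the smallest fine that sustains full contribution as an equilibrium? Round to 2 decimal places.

Given the others contribute fully, the best deviation is to contribute 0 (any partial contribution still incurs the fine and gives up units whose private return 0.2800 is below 1).
Deviating from 13 to 0 saves 13 tokens but forfeits the deviator's share of the drop in the planting fund: 1.4/5 × 13 = 3.64.
So the deviation gain is 13 − 3.64 = 9.36, and the fine must be at least 9.36 tokens to wipe it out.

9.36 tokens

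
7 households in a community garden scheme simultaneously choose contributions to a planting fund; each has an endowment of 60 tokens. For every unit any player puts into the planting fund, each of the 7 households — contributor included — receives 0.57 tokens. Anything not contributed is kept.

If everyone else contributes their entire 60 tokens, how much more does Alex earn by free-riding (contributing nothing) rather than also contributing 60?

25.80 tokens

Switching from a contribution of 60 to 0 lets Alex keep an extra 60 tokens, but lowers the planting fund by 60, which costs Alex their own share of that drop: 0.57 × 60 = 34.20.
Net gain = 60 − 34.20 = 25.80. The private return per contributed unit (0.57) is below 1, so free-riding is indeed the best response regardless of what the others do.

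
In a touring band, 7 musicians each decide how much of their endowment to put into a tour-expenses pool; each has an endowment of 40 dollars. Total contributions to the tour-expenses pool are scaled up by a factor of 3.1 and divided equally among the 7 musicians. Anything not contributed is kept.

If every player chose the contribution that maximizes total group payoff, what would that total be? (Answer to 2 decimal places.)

868.00 dollars

Each contributed unit returns 3.100 to the group as a whole (0.4429 to each of 7 players), which exceeds 1, so the social optimum is full contribution: group total = 3.100 × 280 = 868.00.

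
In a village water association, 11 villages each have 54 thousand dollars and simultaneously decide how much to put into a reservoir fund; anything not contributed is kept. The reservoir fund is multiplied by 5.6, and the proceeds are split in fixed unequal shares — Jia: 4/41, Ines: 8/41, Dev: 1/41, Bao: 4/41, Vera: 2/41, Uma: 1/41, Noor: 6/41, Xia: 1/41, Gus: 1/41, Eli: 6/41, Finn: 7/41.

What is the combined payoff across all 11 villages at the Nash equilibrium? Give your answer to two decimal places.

For player j, contributing a unit is worthwhile iff 5.6 × (j's share) ≥ 1, i.e. iff j's share is at least 0.1786.
Only Ines (8/41) clears that bar, contributing 54; the remaining 10 contribute 0. Total contributed: 54.
The reservoir fund pays out 5.6 × 54 = 302.40 in total (split across the unequal shares, but the aggregate is all that matters for the group sum).
The 10 free-riders keep 54 each, adding 540. Group total = 540 + 302.40 = 842.40.

842.40 thousand dollars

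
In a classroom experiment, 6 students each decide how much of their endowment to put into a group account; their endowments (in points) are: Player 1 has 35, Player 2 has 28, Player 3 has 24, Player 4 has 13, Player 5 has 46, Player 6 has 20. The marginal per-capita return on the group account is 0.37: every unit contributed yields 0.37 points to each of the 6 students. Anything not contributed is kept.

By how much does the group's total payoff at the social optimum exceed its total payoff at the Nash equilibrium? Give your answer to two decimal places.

202.52 points

The private return per contributed unit is 0.37 < 1 for everyone, so the Nash equilibrium is zero contribution and the group total is Σ E_j = 35 + 28 + 24 + 13 + 46 + 20 = 166.
Each contributed unit returns 2.220 to the group, so the social optimum is full contribution by everyone: group total = 2.220 × 166 = 368.52.
Efficiency loss = (2.220 − 1) × 166 = 202.52.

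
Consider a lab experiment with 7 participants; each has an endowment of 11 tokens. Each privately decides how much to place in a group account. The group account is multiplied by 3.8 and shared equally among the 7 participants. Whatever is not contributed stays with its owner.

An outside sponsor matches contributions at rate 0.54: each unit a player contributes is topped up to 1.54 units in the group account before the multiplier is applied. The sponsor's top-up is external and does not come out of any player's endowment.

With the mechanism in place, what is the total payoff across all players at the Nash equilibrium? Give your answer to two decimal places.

77.00 tokens

The effective private return is 3.8 × 1.54 / 7 = 0.8360, which is still under 1, so the mechanism doesn't change anyone's dominant strategy: zero contribution.
At the Nash equilibrium no one contributes; group total payoff = 7 × 11 = 77.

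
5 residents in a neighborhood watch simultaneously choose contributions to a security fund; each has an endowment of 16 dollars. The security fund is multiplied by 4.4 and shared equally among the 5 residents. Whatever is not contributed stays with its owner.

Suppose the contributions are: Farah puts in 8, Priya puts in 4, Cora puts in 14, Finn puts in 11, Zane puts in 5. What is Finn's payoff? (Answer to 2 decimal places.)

41.96 dollars

Total contributed: 8 + 4 + 14 + 11 + 5 = 42.
Each receives 4.4 × 42 / 5 = 36.96 from the security fund.
Finn keeps 16 − 11 = 5, so Finn's payoff is 5 + 36.96 = 41.96.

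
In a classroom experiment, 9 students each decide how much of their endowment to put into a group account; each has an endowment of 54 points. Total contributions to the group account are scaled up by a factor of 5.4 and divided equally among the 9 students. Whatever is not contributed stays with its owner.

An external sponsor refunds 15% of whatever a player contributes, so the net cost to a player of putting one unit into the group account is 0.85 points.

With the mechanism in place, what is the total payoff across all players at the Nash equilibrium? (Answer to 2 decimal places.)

With the mechanism, a contributed unit returns (5.4/9) / 0.85 = 0.7059 per unit of net cost — still below 1 — so contributing 0 remains dominant for every player.
Everyone keeps their endowment and the group total is 9 × 54 = 486.

486.00 points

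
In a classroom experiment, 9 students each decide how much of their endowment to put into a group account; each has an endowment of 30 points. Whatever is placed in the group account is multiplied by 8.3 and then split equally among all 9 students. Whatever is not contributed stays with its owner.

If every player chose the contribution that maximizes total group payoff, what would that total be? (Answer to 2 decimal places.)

2241.00 points

Each contributed unit returns 8.300 to the group as a whole (0.9222 to each of 9 players), which exceeds 1, so the social optimum is full contribution: group total = 8.300 × 270 = 2241.00.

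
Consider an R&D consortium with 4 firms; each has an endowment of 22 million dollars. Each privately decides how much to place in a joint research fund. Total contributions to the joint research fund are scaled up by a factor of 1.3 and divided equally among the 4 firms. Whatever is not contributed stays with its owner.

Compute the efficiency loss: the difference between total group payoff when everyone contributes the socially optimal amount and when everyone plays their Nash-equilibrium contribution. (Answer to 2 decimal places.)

26.40 million dollars

Each contributed unit returns 1.3/4 = 0.3250 to its contributor — below 1 — so contributing 0 is dominant for every player. At the Nash equilibrium everyone keeps their 22, and the group total is 4 × 22 = 88.
Each contributed unit returns 1.300 to the group as a whole (0.3250 to each of 4 players), which exceeds 1, so the social optimum is full contribution: group total = 1.300 × 88 = 114.40.
Efficiency loss = 114.40 − 88 = 26.40.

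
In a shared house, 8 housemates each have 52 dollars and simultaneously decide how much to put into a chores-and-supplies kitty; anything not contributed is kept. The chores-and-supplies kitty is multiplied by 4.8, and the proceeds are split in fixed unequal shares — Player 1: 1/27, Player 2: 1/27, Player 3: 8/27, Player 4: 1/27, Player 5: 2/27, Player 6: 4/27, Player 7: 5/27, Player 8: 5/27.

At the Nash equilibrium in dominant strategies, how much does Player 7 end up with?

98.22 dollars

Each unit j contributes comes back to j as 4.8 × (j's share), so j prefers to contribute only if that share exceeds 1/4.8 = 0.2083; otherwise keeping the unit dominates.
The only share above 0.2083 is Player 3's 8/27, contributing 52; the remaining 7 contribute 0. Total contributed: 52.
Player 7 keeps 52 and receives 4.8 × 52 × 5/27 = 46.22 from the chores-and-supplies kitty, for a payoff of 98.22.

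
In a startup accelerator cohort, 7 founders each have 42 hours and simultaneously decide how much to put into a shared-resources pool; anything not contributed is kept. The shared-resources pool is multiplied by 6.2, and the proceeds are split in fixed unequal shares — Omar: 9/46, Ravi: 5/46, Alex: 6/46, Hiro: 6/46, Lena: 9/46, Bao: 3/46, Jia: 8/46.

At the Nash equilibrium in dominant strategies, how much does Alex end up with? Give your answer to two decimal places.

143.90 hours

Each unit j contributes comes back to j as 6.2 × (j's share), so j prefers to contribute only if that share exceeds 1/6.2 = 0.1613; otherwise keeping the unit dominates.
Omar, Lena and Jia are above the threshold, contributing 42 each; the remaining 4 contribute 0. Total contributed: 126.
Alex keeps 42 and receives 6.2 × 126 × 6/46 = 101.90 from the shared-resources pool, for a payoff of 143.90.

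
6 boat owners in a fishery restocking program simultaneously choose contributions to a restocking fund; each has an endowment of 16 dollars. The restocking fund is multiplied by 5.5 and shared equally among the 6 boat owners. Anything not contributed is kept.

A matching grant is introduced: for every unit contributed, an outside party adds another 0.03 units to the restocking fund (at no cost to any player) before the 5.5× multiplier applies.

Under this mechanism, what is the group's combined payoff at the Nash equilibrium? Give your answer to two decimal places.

96.00 dollars

With the mechanism, a contributed unit returns 5.5 × 1.03 / 6 = 0.9442 per unit of net cost — still below 1 — so contributing 0 remains dominant for every player.
Everyone keeps their endowment and the group total is 6 × 16 = 96.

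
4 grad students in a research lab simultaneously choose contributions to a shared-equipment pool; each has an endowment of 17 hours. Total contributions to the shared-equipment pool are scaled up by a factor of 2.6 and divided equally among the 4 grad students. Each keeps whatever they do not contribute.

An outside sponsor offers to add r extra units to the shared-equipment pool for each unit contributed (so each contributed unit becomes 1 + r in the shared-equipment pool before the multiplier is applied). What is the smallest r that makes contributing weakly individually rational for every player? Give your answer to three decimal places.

0.538

With matching at rate r, one contributed unit becomes (1 + r) in the shared-equipment pool and returns 2.6 × (1 + r) / 4 to the contributor.
Setting this equal to 1: 1 + r = 4/2.6 = 1.5385.
So the minimum matching rate is r = 1.5385 − 1 = 0.538.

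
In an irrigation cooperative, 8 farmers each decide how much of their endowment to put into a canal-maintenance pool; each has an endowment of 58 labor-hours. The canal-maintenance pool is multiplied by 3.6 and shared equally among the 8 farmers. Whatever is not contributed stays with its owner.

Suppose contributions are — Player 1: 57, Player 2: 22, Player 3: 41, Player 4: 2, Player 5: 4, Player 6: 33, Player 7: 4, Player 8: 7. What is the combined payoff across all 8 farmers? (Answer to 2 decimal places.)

Total contributed: 57 + 22 + 41 + 2 + 4 + 33 + 4 + 7 = 170; total kept: 8 × 58 − 170 = 294.
The canal-maintenance pool pays out 3.6 × 170 = 612.00 in aggregate.
Group total = 294 + 612.00 = 906.00.

906.00 labor-hours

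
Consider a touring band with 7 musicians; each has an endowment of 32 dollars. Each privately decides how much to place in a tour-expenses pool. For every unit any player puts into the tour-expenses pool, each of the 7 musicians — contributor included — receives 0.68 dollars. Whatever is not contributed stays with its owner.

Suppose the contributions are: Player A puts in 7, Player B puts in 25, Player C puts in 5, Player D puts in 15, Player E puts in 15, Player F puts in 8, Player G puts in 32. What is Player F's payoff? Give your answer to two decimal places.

96.76 dollars

Total contributed: 7 + 25 + 5 + 15 + 15 + 8 + 32 = 107.
Each receives 0.68 × 107 = 72.76 from the tour-expenses pool.
Player F keeps 32 − 8 = 24, so Player F's payoff is 24 + 72.76 = 96.76.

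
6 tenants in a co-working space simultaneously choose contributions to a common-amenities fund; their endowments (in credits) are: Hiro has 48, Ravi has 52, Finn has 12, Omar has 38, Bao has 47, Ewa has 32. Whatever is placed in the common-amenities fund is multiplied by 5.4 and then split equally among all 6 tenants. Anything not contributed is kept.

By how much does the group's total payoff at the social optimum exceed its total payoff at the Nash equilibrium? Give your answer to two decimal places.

1007.60 credits

The private return per contributed unit is 5.4/6 = 0.9000 < 1 for every player regardless of endowment, so the Nash equilibrium is zero contribution and the group total is Σ E_j = 48 + 52 + 12 + 38 + 47 + 32 = 229.
Each contributed unit returns 5.400 to the group, so the social optimum is full contribution by everyone: group total = 5.400 × 229 = 1236.60.
Efficiency loss = (5.400 − 1) × 229 = 1007.60.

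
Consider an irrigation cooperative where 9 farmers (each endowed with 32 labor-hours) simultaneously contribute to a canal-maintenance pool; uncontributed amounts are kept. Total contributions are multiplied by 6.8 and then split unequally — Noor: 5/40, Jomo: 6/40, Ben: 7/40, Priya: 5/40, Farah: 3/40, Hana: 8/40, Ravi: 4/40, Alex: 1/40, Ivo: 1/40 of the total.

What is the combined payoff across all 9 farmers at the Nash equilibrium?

844.80 labor-hours

For player j, contributing a unit is worthwhile iff 6.8 × (j's share) ≥ 1, i.e. iff j's share is at least 0.1471.
The shares above 0.1471 belong to Jomo, Ben and Hana, contributing 32 each; the remaining 6 contribute 0. Total contributed: 96.
The canal-maintenance pool pays out 6.8 × 96 = 652.80 in total (split across the unequal shares, but the aggregate is all that matters for the group sum).
The 6 free-riders keep 32 each, adding 192. Group total = 192 + 652.80 = 844.80.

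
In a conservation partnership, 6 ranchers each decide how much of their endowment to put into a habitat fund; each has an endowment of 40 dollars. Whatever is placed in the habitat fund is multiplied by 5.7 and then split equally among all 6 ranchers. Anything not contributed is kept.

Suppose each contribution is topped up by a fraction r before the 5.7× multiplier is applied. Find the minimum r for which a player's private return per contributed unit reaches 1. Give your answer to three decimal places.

With matching at rate r, one contributed unit becomes (1 + r) in the habitat fund and returns 5.7 × (1 + r) / 6 to the contributor.
Setting this equal to 1: 1 + r = 6/5.7 = 1.0526.
So the minimum matching rate is r = 1.0526 − 1 = 0.053.

0.053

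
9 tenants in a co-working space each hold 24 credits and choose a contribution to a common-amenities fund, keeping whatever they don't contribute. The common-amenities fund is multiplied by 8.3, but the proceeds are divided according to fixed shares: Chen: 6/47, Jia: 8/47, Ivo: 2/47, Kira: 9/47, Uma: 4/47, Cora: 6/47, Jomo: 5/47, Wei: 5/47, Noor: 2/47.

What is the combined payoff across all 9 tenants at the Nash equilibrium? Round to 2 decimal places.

Player j's private return per contributed unit is 8.3 × (j's share). Contributing is weakly dominant for j when that share is at least 1/8.3 = 0.1205, and contributing 0 is dominant otherwise.
Chen, Jia, Kira and Cora clear that bar, contributing 24 each; the remaining 5 contribute 0. Total contributed: 96.
The common-amenities fund pays out 8.3 × 96 = 796.80 in total (split across the unequal shares, but the aggregate is all that matters for the group sum).
The 5 free-riders keep 24 each, adding 120. Group total = 120 + 796.80 = 916.80.

916.80 credits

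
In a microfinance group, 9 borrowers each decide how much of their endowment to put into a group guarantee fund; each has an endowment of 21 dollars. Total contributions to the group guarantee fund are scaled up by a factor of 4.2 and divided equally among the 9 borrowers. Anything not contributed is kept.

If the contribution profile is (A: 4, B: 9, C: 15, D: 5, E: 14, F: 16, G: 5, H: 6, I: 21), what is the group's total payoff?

493.00 dollars

Total contributed: 4 + 9 + 15 + 5 + 14 + 16 + 5 + 6 + 21 = 95; total kept: 9 × 21 − 95 = 94.
The group guarantee fund pays out 4.2 × 95 = 399.00 in aggregate.
Group total = 94 + 399.00 = 493.00.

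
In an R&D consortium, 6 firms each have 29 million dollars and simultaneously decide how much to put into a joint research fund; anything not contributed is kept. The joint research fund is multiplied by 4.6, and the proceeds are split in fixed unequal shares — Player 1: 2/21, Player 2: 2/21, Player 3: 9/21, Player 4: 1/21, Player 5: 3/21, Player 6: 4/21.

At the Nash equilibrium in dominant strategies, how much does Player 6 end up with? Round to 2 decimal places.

54.41 million dollars

Each unit j contributes comes back to j as 4.6 × (j's share), so j prefers to contribute only if that share exceeds 1/4.6 = 0.2174; otherwise keeping the unit dominates.
The only share above 0.2174 is Player 3's 9/21, contributing 29; the remaining 5 contribute 0. Total contributed: 29.
Player 6 keeps 29 and receives 4.6 × 29 × 4/21 = 25.41 from the joint research fund, for a payoff of 54.41.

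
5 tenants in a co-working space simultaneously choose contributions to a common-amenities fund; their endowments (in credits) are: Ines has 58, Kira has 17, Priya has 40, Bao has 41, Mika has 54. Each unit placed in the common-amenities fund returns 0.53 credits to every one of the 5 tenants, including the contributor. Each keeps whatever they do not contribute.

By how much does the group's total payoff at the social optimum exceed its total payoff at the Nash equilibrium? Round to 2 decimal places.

346.50 credits

The private return per contributed unit is 0.53 < 1 for everyone, so the Nash equilibrium is zero contribution and the group total is Σ E_j = 58 + 17 + 40 + 41 + 54 = 210.
Each contributed unit returns 2.650 to the group, so the social optimum is full contribution by everyone: group total = 2.650 × 210 = 556.50.
Efficiency loss = (2.650 − 1) × 210 = 346.50.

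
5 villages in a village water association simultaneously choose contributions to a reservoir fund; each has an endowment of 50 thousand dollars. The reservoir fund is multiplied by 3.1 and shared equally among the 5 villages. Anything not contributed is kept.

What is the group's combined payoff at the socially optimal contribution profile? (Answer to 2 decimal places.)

Each contributed unit returns 3.100 to the group as a whole (0.6200 to each of 5 players), which exceeds 1, so the social optimum is full contribution: group total = 3.100 × 250 = 775.00.

775.00 thousand dollars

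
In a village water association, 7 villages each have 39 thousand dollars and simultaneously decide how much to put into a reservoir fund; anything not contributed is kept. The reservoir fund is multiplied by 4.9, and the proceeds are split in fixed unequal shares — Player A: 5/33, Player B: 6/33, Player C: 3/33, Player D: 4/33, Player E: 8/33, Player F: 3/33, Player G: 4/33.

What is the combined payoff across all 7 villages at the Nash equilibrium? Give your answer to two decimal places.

Player j's private return per contributed unit is 4.9 × (j's share). Contributing is weakly dominant for j when that share is at least 1/4.9 = 0.2041, and contributing 0 is dominant otherwise.
The only share above 0.2041 is Player E's 8/33, contributing 39; the remaining 6 contribute 0. Total contributed: 39.
The reservoir fund pays out 4.9 × 39 = 191.10 in total (split across the unequal shares, but the aggregate is all that matters for the group sum).
The 6 free-riders keep 39 each, adding 234. Group total = 234 + 191.10 = 425.10.

425.10 thousand dollars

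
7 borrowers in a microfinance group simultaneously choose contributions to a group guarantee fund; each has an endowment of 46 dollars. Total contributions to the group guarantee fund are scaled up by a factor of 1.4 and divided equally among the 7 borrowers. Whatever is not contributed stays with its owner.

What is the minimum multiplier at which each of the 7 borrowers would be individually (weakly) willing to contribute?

A contributed unit returns (multiplier)/7 to its contributor.
This reaches 1 exactly when the multiplier is 7.

7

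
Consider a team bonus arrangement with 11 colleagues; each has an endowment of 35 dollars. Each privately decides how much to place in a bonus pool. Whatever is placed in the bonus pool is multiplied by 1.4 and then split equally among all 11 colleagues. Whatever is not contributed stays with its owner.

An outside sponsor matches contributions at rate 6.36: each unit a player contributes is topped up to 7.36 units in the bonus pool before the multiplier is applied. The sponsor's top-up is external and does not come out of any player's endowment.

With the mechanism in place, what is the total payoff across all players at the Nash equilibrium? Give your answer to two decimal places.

Even with the mechanism, each unit contributed returns only 1.4 × 7.36 / 11 = 0.9367 per unit of net cost, so contributing nothing is still dominant.
At the Nash equilibrium no one contributes; group total payoff = 11 × 35 = 385.

385.00 dollars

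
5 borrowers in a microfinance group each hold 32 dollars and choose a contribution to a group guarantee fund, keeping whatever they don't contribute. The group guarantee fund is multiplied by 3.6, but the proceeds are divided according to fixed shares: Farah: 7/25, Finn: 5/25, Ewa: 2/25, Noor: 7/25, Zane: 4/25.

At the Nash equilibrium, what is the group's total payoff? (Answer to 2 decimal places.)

A player with share s gets back 3.6·s per unit contributed, so full contribution is dominant for anyone with s > 1/3.6 = 0.2778 and zero contribution is dominant for anyone below.
The shares above 0.2778 belong to Farah and Noor, contributing 32 each; the remaining 3 contribute 0. Total contributed: 64.
The group guarantee fund pays out 3.6 × 64 = 230.40 in total (split across the unequal shares, but the aggregate is all that matters for the group sum).
The 3 free-riders keep 32 each, adding 96. Group total = 96 + 230.40 = 326.40.

326.40 dollars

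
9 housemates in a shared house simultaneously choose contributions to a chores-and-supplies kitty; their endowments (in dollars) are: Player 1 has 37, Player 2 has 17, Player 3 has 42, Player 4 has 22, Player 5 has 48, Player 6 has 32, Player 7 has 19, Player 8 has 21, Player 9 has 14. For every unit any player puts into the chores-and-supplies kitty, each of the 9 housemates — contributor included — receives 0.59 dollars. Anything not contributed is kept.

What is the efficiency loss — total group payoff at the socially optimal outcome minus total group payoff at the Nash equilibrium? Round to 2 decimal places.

1086.12 dollars

The private return per contributed unit is 0.59 < 1 for everyone, so the Nash equilibrium is zero contribution and the group total is Σ E_j = 37 + 17 + 42 + 22 + 48 + 32 + 19 + 21 + 14 = 252.
Each contributed unit returns 5.310 to the group, so the social optimum is full contribution by everyone: group total = 5.310 × 252 = 1338.12.
Efficiency loss = (5.310 − 1) × 252 = 1086.12.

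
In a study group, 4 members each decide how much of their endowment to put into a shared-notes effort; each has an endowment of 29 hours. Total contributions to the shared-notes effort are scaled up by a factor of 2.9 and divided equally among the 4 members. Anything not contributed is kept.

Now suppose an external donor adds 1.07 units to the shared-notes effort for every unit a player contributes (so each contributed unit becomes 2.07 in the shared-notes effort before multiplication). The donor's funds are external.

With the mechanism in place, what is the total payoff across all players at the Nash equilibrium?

696.35 hours

The effective private return per unit is now 2.9 × 2.07 / 4 = 1.5008 > 1, so every player's dominant strategy flips to full contribution.
So the Nash equilibrium is full contribution by all 4; the group earns 2.9 × 2.07 × 116 = 696.35.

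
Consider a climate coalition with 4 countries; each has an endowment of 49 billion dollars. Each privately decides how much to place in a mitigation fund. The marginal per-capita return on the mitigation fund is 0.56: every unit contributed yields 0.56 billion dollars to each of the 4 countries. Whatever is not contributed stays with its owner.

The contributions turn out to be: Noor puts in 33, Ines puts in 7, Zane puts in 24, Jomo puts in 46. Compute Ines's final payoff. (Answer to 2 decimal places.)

103.60 billion dollars

Total contributed: 33 + 7 + 24 + 46 = 110.
Each receives 0.56 × 110 = 61.60 from the mitigation fund.
Ines keeps 49 − 7 = 42, so Ines's payoff is 42 + 61.60 = 103.60.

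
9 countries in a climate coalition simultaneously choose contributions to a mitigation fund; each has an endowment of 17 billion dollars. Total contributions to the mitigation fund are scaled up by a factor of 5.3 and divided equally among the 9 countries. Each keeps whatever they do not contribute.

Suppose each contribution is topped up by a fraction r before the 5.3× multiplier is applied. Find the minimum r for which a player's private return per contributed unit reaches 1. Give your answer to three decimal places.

With matching at rate r, one contributed unit becomes (1 + r) in the mitigation fund and returns 5.3 × (1 + r) / 9 to the contributor.
Setting this equal to 1: 1 + r = 9/5.3 = 1.6981.
So the minimum matching rate is r = 1.6981 − 1 = 0.698.

0.698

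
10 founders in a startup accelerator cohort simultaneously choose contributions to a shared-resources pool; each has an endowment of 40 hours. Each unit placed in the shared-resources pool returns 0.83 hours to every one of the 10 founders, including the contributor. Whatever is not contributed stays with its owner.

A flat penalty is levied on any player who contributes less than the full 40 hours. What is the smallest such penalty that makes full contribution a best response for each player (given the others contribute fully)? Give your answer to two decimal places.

Given the others contribute fully, the best deviation is to contribute 0 (any partial contribution still incurs the fine and gives up units whose private return 0.83 is below 1).
Deviating from 40 to 0 saves 40 hours but forfeits the deviator's share of the drop in the shared-resources pool: 0.83 × 40 = 33.20.
So the deviation gain is 40 − 33.20 = 6.80, and the fine must be at least 6.80 hours to wipe it out.

6.80 hours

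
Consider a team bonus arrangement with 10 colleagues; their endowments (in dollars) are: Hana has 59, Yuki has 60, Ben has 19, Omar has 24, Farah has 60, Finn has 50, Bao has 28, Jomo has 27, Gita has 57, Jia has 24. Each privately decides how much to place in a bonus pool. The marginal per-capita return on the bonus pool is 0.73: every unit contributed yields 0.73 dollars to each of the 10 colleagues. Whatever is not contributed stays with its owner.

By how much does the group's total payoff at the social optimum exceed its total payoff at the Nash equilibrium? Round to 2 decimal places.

The private return per contributed unit is 0.73 < 1 for everyone, so the Nash equilibrium is zero contribution and the group total is Σ E_j = 59 + 60 + 19 + 24 + 60 + 50 + 28 + 27 + 57 + 24 = 408.
Each contributed unit returns 7.300 to the group, so the social optimum is full contribution by everyone: group total = 7.300 × 408 = 2978.40.
Efficiency loss = (7.300 − 1) × 408 = 2570.40.

2570.40 dollars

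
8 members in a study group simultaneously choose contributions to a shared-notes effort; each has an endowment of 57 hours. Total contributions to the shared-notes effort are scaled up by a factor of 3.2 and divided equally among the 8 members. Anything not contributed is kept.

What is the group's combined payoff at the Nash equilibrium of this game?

456.00 hours

Each contributed unit returns 3.2/8 = 0.4000 to its contributor — below 1 — so contributing 0 is dominant for every player. At the Nash equilibrium everyone keeps their 57, and the group total is 8 × 57 = 456.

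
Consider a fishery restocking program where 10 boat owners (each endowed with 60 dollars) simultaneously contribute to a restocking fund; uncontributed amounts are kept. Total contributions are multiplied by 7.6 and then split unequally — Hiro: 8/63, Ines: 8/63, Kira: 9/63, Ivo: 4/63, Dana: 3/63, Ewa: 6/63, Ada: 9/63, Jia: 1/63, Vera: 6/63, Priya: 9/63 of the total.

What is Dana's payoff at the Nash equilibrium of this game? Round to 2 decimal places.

Player j's private return per contributed unit is 7.6 × (j's share). Contributing is weakly dominant for j when that share is at least 1/7.6 = 0.1316, and contributing 0 is dominant otherwise.
The shares above 0.1316 belong to Kira, Ada and Priya, contributing 60 each; the remaining 7 contribute 0. Total contributed: 180.
Dana keeps 60 and receives 7.6 × 180 × 3/63 = 65.14 from the restocking fund, for a payoff of 125.14.

125.14 dollars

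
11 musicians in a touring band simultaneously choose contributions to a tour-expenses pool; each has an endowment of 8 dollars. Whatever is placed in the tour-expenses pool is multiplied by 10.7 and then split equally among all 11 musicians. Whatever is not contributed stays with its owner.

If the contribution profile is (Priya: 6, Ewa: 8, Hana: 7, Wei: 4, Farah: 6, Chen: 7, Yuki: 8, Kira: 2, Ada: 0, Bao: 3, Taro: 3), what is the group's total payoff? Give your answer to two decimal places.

Total contributed: 6 + 8 + 7 + 4 + 6 + 7 + 8 + 2 + 0 + 3 + 3 = 54; total kept: 11 × 8 − 54 = 34.
The tour-expenses pool pays out 10.7 × 54 = 577.80 in aggregate.
Group total = 34 + 577.80 = 611.80.

611.80 dollars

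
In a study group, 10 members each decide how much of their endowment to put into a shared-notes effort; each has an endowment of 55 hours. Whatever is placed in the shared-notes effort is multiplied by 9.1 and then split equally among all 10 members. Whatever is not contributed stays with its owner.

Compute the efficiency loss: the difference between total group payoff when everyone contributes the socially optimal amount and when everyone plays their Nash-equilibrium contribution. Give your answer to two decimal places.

4455.00 hours

Each contributed unit returns 9.1/10 = 0.9100 to its contributor — below 1 — so contributing 0 is dominant for every player. At the Nash equilibrium everyone keeps their 55, and the group total is 10 × 55 = 550.
Each contributed unit returns 9.100 to the group as a whole (0.9100 to each of 10 players), which exceeds 1, so the social optimum is full contribution: group total = 9.100 × 550 = 5005.00.
Efficiency loss = 5005.00 − 550 = 4455.00.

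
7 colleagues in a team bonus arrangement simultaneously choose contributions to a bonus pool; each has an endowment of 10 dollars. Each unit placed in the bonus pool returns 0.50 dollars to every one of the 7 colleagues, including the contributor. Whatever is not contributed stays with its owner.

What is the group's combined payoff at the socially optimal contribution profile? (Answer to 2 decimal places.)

245.00 dollars

Each contributed unit returns 3.500 to the group as a whole (0.50 to each of 7 players), which exceeds 1, so the social optimum is full contribution: group total = 3.500 × 70 = 245.00.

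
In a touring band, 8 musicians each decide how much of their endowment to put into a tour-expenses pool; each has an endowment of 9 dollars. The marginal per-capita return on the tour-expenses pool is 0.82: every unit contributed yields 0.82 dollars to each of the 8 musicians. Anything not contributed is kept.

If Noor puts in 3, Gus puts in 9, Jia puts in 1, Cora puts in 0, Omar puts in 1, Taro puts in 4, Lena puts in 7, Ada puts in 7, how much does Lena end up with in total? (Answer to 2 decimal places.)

Total contributed: 3 + 9 + 1 + 0 + 1 + 4 + 7 + 7 = 32.
Each receives 0.82 × 32 = 26.24 from the tour-expenses pool.
Lena keeps 9 − 7 = 2, so Lena's payoff is 2 + 26.24 = 28.24.

28.24 dollars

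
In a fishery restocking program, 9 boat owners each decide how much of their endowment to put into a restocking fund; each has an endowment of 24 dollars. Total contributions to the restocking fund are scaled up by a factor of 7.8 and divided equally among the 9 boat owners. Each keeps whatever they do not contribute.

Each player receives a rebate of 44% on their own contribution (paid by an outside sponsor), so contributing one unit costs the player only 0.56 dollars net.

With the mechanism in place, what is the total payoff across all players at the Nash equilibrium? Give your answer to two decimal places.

1779.84 dollars

With the mechanism, a contributed unit returns (7.8/9) / 0.56 = 1.5476 per unit of net cost to the contributor — now above 1 — so contributing fully is weakly dominant for every player.
At the Nash equilibrium everyone contributes 24. Group total payoff = 9 × (24 × 0.44 + 7.8 × 24) = 1779.84.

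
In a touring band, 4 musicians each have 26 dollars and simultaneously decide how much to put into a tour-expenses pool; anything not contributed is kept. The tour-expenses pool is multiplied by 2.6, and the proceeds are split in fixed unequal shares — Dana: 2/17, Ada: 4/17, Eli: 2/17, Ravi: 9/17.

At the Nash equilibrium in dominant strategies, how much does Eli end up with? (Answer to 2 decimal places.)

Player j's private return per contributed unit is 2.6 × (j's share). Contributing is weakly dominant for j when that share is at least 1/2.6 = 0.3846, and contributing 0 is dominant otherwise.
Only Ravi (9/17) clears that bar, contributing 26; the remaining 3 contribute 0. Total contributed: 26.
Eli keeps 26 and receives 2.6 × 26 × 2/17 = 7.95 from the tour-expenses pool, for a payoff of 33.95.

33.95 dollars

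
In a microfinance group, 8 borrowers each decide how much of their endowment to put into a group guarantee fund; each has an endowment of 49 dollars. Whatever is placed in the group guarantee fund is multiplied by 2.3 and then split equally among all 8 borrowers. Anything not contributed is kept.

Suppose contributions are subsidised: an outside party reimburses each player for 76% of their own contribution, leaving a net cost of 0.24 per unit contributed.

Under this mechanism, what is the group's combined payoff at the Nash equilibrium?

With the mechanism, a contributed unit returns (2.3/8) / 0.24 = 1.1979 per unit of net cost to the contributor — now above 1 — so contributing fully is weakly dominant for every player.
So the Nash equilibrium is full contribution by all 8; the group earns 8 × (49 × 0.76 + 2.3 × 49) = 1199.52.

1199.52 dollars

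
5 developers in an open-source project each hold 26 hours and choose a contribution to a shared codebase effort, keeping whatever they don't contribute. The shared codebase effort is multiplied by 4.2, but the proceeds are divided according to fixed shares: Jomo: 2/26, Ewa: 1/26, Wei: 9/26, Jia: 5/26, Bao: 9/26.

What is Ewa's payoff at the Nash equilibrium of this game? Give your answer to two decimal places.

34.40 hours

For player j, contributing a unit is worthwhile iff 4.2 × (j's share) ≥ 1, i.e. iff j's share is at least 0.2381.
Wei and Bao clear that bar, contributing 26 each; the remaining 3 contribute 0. Total contributed: 52.
Ewa keeps 26 and receives 4.2 × 52 × 1/26 = 8.40 from the shared codebase effort, for a payoff of 34.40.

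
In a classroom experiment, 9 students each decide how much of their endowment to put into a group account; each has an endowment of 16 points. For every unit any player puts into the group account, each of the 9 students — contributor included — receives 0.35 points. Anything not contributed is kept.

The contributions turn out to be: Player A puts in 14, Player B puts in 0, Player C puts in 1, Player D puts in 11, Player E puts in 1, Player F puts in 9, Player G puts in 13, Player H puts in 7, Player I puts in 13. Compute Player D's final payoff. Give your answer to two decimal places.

Total contributed: 14 + 0 + 1 + 11 + 1 + 9 + 13 + 7 + 13 = 69.
Each receives 0.35 × 69 = 24.15 from the group account.
Player D keeps 16 − 11 = 5, so Player D's payoff is 5 + 24.15 = 29.15.

29.15 points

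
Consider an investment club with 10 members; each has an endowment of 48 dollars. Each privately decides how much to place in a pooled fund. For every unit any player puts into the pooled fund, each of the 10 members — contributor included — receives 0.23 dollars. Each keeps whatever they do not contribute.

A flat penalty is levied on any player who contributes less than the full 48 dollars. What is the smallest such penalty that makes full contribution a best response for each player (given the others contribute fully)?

Given the others contribute fully, the best deviation is to contribute 0 (any partial contribution still incurs the fine and gives up units whose private return 0.23 is below 1).
Deviating from 48 to 0 saves 48 dollars but forfeits the deviator's share of the drop in the pooled fund: 0.23 × 48 = 11.04.
So the deviation gain is 48 − 11.04 = 36.96, and the fine must be at least 36.96 dollars to wipe it out.

36.96 dollars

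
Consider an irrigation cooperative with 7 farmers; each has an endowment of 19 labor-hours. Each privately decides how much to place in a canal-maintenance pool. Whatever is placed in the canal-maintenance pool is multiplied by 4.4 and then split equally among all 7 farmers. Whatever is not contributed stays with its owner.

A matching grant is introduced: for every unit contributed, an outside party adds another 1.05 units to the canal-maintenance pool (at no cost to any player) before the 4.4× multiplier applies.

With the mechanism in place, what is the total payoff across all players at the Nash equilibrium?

Under the mechanism each unit contributed yields 4.4 × 2.05 / 7 = 1.2886 back to its contributor per unit of net cost, which exceeds 1, making full contribution the dominant choice for everyone.
So the Nash equilibrium is full contribution by all 7; the group earns 4.4 × 2.05 × 133 = 1199.66.

1199.66 labor-hours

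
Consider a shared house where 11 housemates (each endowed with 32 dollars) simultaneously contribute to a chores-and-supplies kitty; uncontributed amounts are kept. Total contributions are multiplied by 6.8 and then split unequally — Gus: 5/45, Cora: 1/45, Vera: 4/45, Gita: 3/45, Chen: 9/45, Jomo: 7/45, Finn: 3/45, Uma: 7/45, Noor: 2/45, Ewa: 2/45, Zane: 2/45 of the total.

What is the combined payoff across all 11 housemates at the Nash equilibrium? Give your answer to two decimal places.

908.80 dollars

A player with share s gets back 6.8·s per unit contributed, so full contribution is dominant for anyone with s > 1/6.8 = 0.1471 and zero contribution is dominant for anyone below.
Chen, Jomo and Uma are above the threshold, contributing 32 each; the remaining 8 contribute 0. Total contributed: 96.
The chores-and-supplies kitty pays out 6.8 × 96 = 652.80 in total (split across the unequal shares, but the aggregate is all that matters for the group sum).
The 8 free-riders keep 32 each, adding 256. Group total = 256 + 652.80 = 908.80.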